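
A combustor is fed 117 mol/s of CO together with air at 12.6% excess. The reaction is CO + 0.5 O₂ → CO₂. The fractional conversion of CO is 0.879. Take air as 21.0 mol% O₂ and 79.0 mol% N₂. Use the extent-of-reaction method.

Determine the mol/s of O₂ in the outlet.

Stoichiometric O₂ = 0.5 × 117 = 58.5 mol/s; O₂ fed = 58.5 × 1.126 = 65.87 mol/s.
N₂ fed = 65.87 × 79/21 = 247.8 mol/s.
Fuel reacted = 0.879 × 117 → ξ = 102.8 mol/s.
Outlet (n = n₀ + ν ξ):
  CO: 117 − 1(102.8) = 14.16
  O₂: 65.87 − 0.5(102.8) = 14.45
  N₂: 247.8 (inert)
  CO₂: 0 + 1(102.8) = 102.8

14.4 mol/s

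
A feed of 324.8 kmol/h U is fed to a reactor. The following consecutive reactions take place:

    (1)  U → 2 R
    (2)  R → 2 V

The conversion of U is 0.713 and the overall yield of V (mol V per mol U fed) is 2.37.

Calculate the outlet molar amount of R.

Conversion of U: U consumed = 1ξ₁ = 0.713 × 324.8 → ξ₁ = 231.6 kmol/h.
Yield of V: 2ξ₂ / 324.8 = 2.37 → ξ₂ = 384.9 kmol/h.
Outlet amounts (n = n₀ + Σ ν·ξ):
  U: 324.8 − 1(231.6) = 93.22
  R: 0 + 2(231.6) − 1(384.9) = 78.28
  V: 0 + 2(384.9) = 769.8

78.3 kmol/h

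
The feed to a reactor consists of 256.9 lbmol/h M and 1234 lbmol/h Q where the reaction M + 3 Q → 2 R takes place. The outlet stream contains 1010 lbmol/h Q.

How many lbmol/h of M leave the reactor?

182 lbmol/h

For Q: n = n₀ − 3ξ → 1010 = 1234 − 3ξ, giving ξ = 74.67 lbmol/h.
Outlet amounts (n = n₀ + ν ξ):
  M: 256.9 − 1(74.67) = 182.2
  Q: 1234 − 3(74.67) = 1010
  R: 0 + 2(74.67) = 149.3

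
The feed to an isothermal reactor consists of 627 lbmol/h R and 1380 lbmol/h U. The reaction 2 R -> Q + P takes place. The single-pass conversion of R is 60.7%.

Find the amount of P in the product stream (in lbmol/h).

190 lbmol/h

R reacted = 0.607 × 627 = 380.6 lbmol/h; ν_R = −2, so ξ = 380.6/2 = 190.3 lbmol/h.
Outlet amounts (n = n₀ + ν ξ):
  R: 627 − 2(190.3) = 246.4
  Q: 0 + 1(190.3) = 190.3
  P: 0 + 1(190.3) = 190.3
  U: 1380 (inert)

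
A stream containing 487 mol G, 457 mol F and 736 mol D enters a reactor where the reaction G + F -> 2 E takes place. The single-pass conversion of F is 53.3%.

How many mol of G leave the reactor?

243 mol

F reacted = 0.533 × 457 = 243.6 mol; ν_F = −1, so ξ = 243.6/1 = 243.6 mol.
Outlet amounts (n = n₀ + ν ξ):
  G: 487 − 1(243.6) = 243.4
  F: 457 − 1(243.6) = 213.4
  E: 0 + 2(243.6) = 487.2
  D: 736 (inert)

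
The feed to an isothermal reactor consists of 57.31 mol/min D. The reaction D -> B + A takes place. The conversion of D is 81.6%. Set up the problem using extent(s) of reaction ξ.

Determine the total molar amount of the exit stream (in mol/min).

D reacted = 0.816 × 57.31 = 46.76 mol/min; ν_D = −1, so ξ = 46.76/1 = 46.76 mol/min.
Outlet amounts (n = n₀ + ν ξ):
  D: 57.31 − 1(46.76) = 10.55
  B: 0 + 1(46.76) = 46.76
  A: 0 + 1(46.76) = 46.76
Total out = 10.55 + 46.76 + 46.76 = 104.1 mol/min.

104 mol/min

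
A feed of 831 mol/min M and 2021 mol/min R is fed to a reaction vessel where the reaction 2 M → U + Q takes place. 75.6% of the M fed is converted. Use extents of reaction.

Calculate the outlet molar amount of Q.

314 mol/min

M reacted = 0.756 × 831 = 628.2 mol/min; ν_M = −2, so ξ = 628.2/2 = 314.1 mol/min.
Outlet amounts (n = n₀ + ν ξ):
  M: 831 − 2(314.1) = 202.8
  U: 0 + 1(314.1) = 314.1
  Q: 0 + 1(314.1) = 314.1
  R: 2021 (inert)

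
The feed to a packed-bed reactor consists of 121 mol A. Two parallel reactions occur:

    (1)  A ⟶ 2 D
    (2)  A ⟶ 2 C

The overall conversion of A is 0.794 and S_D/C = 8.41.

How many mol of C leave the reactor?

Conversion of A: A consumed = 0.794 × 121 = 96.07 mol = 1ξ₁ + 1ξ₂.
Selectivity: 2ξ₁ / (2ξ₂) = 8.41 → ξ₁ = 8.41 ξ₂.
Substitute: (1·8.41 + 1) ξ₂ = 96.07 → ξ₂ = 10.21 mol, ξ₁ = 85.86 mol.
Outlet amounts (n = n₀ + Σ ν·ξ):
  A: 121 − 1(85.86) − 1(10.21) = 24.93
  D: 0 + 2(85.86) = 171.7
  C: 0 + 2(10.21) = 20.42

20.4 mol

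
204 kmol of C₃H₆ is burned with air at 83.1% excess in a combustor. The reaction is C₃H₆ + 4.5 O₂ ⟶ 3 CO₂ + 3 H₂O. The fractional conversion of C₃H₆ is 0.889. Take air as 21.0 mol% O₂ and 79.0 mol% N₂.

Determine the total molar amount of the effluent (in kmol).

8300 kmol

Stoichiometric O₂ = 4.5 × 204 = 918 kmol; O₂ fed = 918 × 1.831 = 1681 kmol.
N₂ fed = 1681 × 79/21 = 6323 kmol.
Fuel reacted = 0.889 × 204 → ξ = 181.4 kmol.
Outlet (n = n₀ + ν ξ):
  C₃H₆: 204 − 1(181.4) = 22.64
  O₂: 1681 − 4.5(181.4) = 864.8
  N₂: 6323 (inert)
  CO₂: 0 + 3(181.4) = 544.1
  H₂O: 0 + 3(181.4) = 544.1
Total out = 22.64 + 864.8 + 6323 + 544.1 + 544.1 = 8299 kmol.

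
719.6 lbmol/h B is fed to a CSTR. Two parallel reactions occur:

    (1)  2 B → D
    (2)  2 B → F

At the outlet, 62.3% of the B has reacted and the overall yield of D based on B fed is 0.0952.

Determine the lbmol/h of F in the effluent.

156 lbmol/h

Yield of D: 1ξ₁ / 719.6 = 0.0952 → ξ₁ = 68.51 lbmol/h.
Conversion of B: 2ξ₁ + 2ξ₂ = 0.623 × 719.6 = 448.3 → ξ₂ = 155.6 lbmol/h.
Outlet amounts (n = n₀ + Σ ν·ξ):
  B: 719.6 − 2(68.51) − 2(155.6) = 271.3
  D: 0 + 1(68.51) = 68.51
  F: 0 + 1(155.6) = 155.6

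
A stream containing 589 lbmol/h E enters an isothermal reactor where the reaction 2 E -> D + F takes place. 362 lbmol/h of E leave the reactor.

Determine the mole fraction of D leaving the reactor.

For E: n = n₀ − 2ξ → 362 = 589 − 2ξ, giving ξ = 113.5 lbmol/h.
Outlet amounts (n = n₀ + ν ξ):
  E: 589 − 2(113.5) = 362
  D: 0 + 1(113.5) = 113.5
  F: 0 + 1(113.5) = 113.5
Total out = 589 lbmol/h; y_D = 113.5 / 589 = 0.1927.

0.193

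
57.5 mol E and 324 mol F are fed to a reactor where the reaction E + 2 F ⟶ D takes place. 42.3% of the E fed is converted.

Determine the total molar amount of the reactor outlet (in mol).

333 mol

E reacted = 0.423 × 57.5 = 24.32 mol; ν_E = −1, so ξ = 24.32/1 = 24.32 mol.
Outlet amounts (n = n₀ + ν ξ):
  E: 57.5 − 1(24.32) = 33.18
  F: 324 − 2(24.32) = 275.4
  D: 0 + 1(24.32) = 24.32
Total out = 33.18 + 275.4 + 24.32 = 332.9 mol.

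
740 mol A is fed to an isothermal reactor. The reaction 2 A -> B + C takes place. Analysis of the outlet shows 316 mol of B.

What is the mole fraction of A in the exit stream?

For B: n = n₀ + 1ξ → 316 = 0 + 1ξ, giving ξ = 316 mol.
Outlet amounts (n = n₀ + ν ξ):
  A: 740 − 2(316) = 108
  B: 0 + 1(316) = 316
  C: 0 + 1(316) = 316
Total out = 740 mol; y_A = 108 / 740 = 0.1459.

0.146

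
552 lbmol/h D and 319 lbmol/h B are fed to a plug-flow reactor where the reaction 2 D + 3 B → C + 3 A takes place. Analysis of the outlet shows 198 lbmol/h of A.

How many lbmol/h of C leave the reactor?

66 lbmol/h

For A: n = n₀ + 3ξ → 198 = 0 + 3ξ, giving ξ = 66 lbmol/h.
Outlet amounts (n = n₀ + ν ξ):
  D: 552 − 2(66) = 420
  B: 319 − 3(66) = 121
  C: 0 + 1(66) = 66
  A: 0 + 3(66) = 198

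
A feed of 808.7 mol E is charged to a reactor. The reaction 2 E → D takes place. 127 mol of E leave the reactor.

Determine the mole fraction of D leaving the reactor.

For E: n = n₀ − 2ξ → 127 = 808.7 − 2ξ, giving ξ = 340.9 mol.
Outlet amounts (n = n₀ + ν ξ):
  E: 808.7 − 2(340.9) = 127
  D: 0 + 1(340.9) = 340.9
Total out = 467.9 mol; y_D = 340.9 / 467.9 = 0.7285.

0.729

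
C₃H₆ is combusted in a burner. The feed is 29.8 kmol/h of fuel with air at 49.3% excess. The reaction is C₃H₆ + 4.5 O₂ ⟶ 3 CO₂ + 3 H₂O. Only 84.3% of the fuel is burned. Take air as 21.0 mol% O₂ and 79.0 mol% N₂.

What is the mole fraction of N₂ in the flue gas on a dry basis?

Stoichiometric O₂ = 4.5 × 29.8 = 134.1 kmol/h; O₂ fed = 134.1 × 1.493 = 200.2 kmol/h.
N₂ fed = 200.2 × 79/21 = 753.2 kmol/h.
Fuel reacted = 0.843 × 29.8 → ξ = 25.12 kmol/h.
Outlet (n = n₀ + ν ξ):
  C₃H₆: 29.8 − 1(25.12) = 4.679
  O₂: 200.2 − 4.5(25.12) = 87.16
  N₂: 753.2 (inert)
  CO₂: 0 + 3(25.12) = 75.36
  H₂O: 0 + 3(25.12) = 75.36
Dry total = 920.4 kmol/h; y_N₂ (dry) = 753.2 / 920.4 = 0.8183.

0.818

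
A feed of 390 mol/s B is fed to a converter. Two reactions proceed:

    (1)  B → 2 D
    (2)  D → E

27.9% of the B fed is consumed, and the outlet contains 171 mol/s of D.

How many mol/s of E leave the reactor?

Conversion of B: B consumed = 1ξ₁ = 0.279 × 390 → ξ₁ = 108.8 mol/s.
D balance: n_D = 0 + 2ξ₁ − 1ξ₂ = 171 → ξ₂ = (2·108.8 − 171)/1 = 46.62 mol/s.
Outlet amounts (n = n₀ + Σ ν·ξ):
  B: 390 − 1(108.8) = 281.2
  D: 0 + 2(108.8) − 1(46.62) = 171
  E: 0 + 1(46.62) = 46.62

46.6 mol/s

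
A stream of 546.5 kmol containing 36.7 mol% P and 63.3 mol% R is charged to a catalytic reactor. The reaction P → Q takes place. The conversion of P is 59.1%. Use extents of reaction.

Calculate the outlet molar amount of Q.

P reacted = 0.591 × 200.6 = 118.5 kmol; ν_P = −1, so ξ = 118.5/1 = 118.5 kmol.
Outlet amounts (n = n₀ + ν ξ):
  P: 200.6 − 1(118.5) = 82.03
  Q: 0 + 1(118.5) = 118.5
  R: 345.9 (inert)

119 kmol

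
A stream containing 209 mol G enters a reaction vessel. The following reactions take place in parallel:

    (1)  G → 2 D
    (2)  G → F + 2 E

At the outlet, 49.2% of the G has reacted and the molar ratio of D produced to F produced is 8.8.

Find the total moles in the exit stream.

Conversion of G: G consumed = 0.492 × 209 = 102.8 mol = 1ξ₁ + 1ξ₂.
Selectivity: 2ξ₁ / (1ξ₂) = 8.8 → ξ₁ = 4.4 ξ₂.
Substitute: (1·4.4 + 1) ξ₂ = 102.8 → ξ₂ = 19.04 mol, ξ₁ = 83.79 mol.
Outlet amounts (n = n₀ + Σ ν·ξ):
  G: 209 − 1(83.79) − 1(19.04) = 106.2
  D: 0 + 2(83.79) = 167.6
  F: 0 + 1(19.04) = 19.04
  E: 0 + 2(19.04) = 38.08
Total out = 106.2 + 167.6 + 19.04 + 38.08 = 330.9 mol.

331 mol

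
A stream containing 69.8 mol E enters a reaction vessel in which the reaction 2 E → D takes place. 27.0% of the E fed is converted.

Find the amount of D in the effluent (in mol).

9.42 mol

E reacted = 0.27 × 69.8 = 18.85 mol; ν_E = −2, so ξ = 18.85/2 = 9.423 mol.
Outlet amounts (n = n₀ + ν ξ):
  E: 69.8 − 2(9.423) = 50.95
  D: 0 + 1(9.423) = 9.423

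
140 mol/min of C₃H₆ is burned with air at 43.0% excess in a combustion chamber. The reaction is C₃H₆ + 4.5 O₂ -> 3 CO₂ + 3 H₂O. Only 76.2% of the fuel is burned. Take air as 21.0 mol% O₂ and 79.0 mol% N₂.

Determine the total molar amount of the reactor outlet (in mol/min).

Stoichiometric O₂ = 4.5 × 140 = 630 mol/min; O₂ fed = 630 × 1.430 = 900.9 mol/min.
N₂ fed = 900.9 × 79/21 = 3389 mol/min.
Fuel reacted = 0.762 × 140 → ξ = 106.7 mol/min.
Outlet (n = n₀ + ν ξ):
  C₃H₆: 140 − 1(106.7) = 33.32
  O₂: 900.9 − 4.5(106.7) = 420.8
  N₂: 3389 (inert)
  CO₂: 0 + 3(106.7) = 320
  H₂O: 0 + 3(106.7) = 320
Total out = 33.32 + 420.8 + 3389 + 320 + 320 = 4483 mol/min.

4480 mol/min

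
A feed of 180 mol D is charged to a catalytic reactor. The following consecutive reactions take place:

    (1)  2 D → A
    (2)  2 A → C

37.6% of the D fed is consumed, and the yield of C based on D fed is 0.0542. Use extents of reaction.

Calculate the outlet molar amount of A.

14.3 mol

Conversion of D: D consumed = 2ξ₁ = 0.376 × 180 → ξ₁ = 33.84 mol.
Yield of C: 1ξ₂ / 180 = 0.0542 → ξ₂ = 9.756 mol.
Outlet amounts (n = n₀ + Σ ν·ξ):
  D: 180 − 2(33.84) = 112.3
  A: 0 + 1(33.84) − 2(9.756) = 14.33
  C: 0 + 1(9.756) = 9.756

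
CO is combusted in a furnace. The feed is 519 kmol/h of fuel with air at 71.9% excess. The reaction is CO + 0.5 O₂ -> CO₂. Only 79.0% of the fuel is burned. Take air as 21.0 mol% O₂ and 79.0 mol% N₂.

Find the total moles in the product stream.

Stoichiometric O₂ = 0.5 × 519 = 259.5 kmol/h; O₂ fed = 259.5 × 1.719 = 446.1 kmol/h.
N₂ fed = 446.1 × 79/21 = 1678 kmol/h.
Fuel reacted = 0.79 × 519 → ξ = 410 kmol/h.
Outlet (n = n₀ + ν ξ):
  CO: 519 − 1(410) = 109
  O₂: 446.1 − 0.5(410) = 241.1
  N₂: 1678 (inert)
  CO₂: 0 + 1(410) = 410
Total out = 109 + 241.1 + 1678 + 410 = 2438 kmol/h.

2440 kmol/h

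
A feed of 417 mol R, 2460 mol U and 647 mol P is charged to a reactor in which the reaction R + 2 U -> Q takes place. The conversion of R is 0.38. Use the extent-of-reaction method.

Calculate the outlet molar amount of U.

2140 mol

R reacted = 0.38 × 417 = 158.5 mol; ν_R = −1, so ξ = 158.5/1 = 158.5 mol.
Outlet amounts (n = n₀ + ν ξ):
  R: 417 − 1(158.5) = 258.5
  U: 2460 − 2(158.5) = 2143
  Q: 0 + 1(158.5) = 158.5
  P: 647 (inert)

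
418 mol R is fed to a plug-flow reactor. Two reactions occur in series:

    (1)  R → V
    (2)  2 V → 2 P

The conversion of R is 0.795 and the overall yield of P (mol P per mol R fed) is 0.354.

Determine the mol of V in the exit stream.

Conversion of R: R consumed = 1ξ₁ = 0.795 × 418 → ξ₁ = 332.3 mol.
Yield of P: 2ξ₂ / 418 = 0.354 → ξ₂ = 73.99 mol.
Outlet amounts (n = n₀ + Σ ν·ξ):
  R: 418 − 1(332.3) = 85.69
  V: 0 + 1(332.3) − 2(73.99) = 184.3
  P: 0 + 2(73.99) = 148

184 mol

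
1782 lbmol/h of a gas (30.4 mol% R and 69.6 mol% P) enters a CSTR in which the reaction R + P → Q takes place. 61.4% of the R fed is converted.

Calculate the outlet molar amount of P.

R reacted = 0.614 × 541.7 = 332.6 lbmol/h; ν_R = −1, so ξ = 332.6/1 = 332.6 lbmol/h.
Outlet amounts (n = n₀ + ν ξ):
  R: 541.7 − 1(332.6) = 209.1
  P: 1240 − 1(332.6) = 907.7
  Q: 0 + 1(332.6) = 332.6

908 lbmol/h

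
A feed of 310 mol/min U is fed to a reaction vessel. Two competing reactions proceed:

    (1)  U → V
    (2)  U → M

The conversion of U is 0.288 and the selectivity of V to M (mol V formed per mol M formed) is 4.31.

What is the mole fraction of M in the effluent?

Conversion of U: U consumed = 0.288 × 310 = 89.28 mol/min = 1ξ₁ + 1ξ₂.
Selectivity: 1ξ₁ / (1ξ₂) = 4.31 → ξ₁ = 4.31 ξ₂.
Substitute: (1·4.31 + 1) ξ₂ = 89.28 → ξ₂ = 16.81 mol/min, ξ₁ = 72.47 mol/min.
Outlet amounts (n = n₀ + Σ ν·ξ):
  U: 310 − 1(72.47) − 1(16.81) = 220.7
  V: 0 + 1(72.47) = 72.47
  M: 0 + 1(16.81) = 16.81
Total out = 310 mol/min; y_M = 16.81 / 310 = 0.05424.

0.0542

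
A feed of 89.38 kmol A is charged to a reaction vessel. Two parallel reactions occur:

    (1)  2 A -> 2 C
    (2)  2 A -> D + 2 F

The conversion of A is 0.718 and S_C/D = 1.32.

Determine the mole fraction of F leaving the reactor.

Conversion of A: A consumed = 0.718 × 89.38 = 64.17 kmol = 2ξ₁ + 2ξ₂.
Selectivity: 2ξ₁ / (1ξ₂) = 1.32 → ξ₁ = 0.66 ξ₂.
Substitute: (2·0.66 + 2) ξ₂ = 64.17 → ξ₂ = 19.33 kmol, ξ₁ = 12.76 kmol.
Outlet amounts (n = n₀ + Σ ν·ξ):
  A: 89.38 − 2(12.76) − 2(19.33) = 25.21
  C: 0 + 2(12.76) = 25.52
  D: 0 + 1(19.33) = 19.33
  F: 0 + 2(19.33) = 38.66
Total out = 108.7 kmol; y_F = 38.66 / 108.7 = 0.3556.

0.356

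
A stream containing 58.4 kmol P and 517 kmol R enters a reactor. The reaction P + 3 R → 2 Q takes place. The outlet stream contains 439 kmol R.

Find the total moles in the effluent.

For R: n = n₀ − 3ξ → 439 = 517 − 3ξ, giving ξ = 26 kmol.
Outlet amounts (n = n₀ + ν ξ):
  P: 58.4 − 1(26) = 32.4
  R: 517 − 3(26) = 439
  Q: 0 + 2(26) = 52
Total out = 32.4 + 439 + 52 = 523.4 kmol.

523 kmol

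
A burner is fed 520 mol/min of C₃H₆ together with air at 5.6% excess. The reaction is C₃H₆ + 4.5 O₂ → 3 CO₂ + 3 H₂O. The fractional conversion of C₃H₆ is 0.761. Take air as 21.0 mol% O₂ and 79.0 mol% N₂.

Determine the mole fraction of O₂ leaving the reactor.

Stoichiometric O₂ = 4.5 × 520 = 2340 mol/min; O₂ fed = 2340 × 1.056 = 2471 mol/min.
N₂ fed = 2471 × 79/21 = 9296 mol/min.
Fuel reacted = 0.761 × 520 → ξ = 395.7 mol/min.
Outlet (n = n₀ + ν ξ):
  C₃H₆: 520 − 1(395.7) = 124.3
  O₂: 2471 − 4.5(395.7) = 690.3
  N₂: 9296 (inert)
  CO₂: 0 + 3(395.7) = 1187
  H₂O: 0 + 3(395.7) = 1187
Total out = 12480 mol/min; y_O₂ = 690.3 / 12480 = 0.05529.

0.0553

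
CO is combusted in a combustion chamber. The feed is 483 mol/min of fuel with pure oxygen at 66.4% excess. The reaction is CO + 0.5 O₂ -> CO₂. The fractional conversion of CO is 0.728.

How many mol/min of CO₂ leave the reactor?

352 mol/min

Stoichiometric O₂ = 0.5 × 483 = 241.5 mol/min; O₂ fed = 241.5 × 1.664 = 401.9 mol/min.
Fuel reacted = 0.728 × 483 → ξ = 351.6 mol/min.
Outlet (n = n₀ + ν ξ):
  CO: 483 − 1(351.6) = 131.4
  O₂: 401.9 − 0.5(351.6) = 226
  CO₂: 0 + 1(351.6) = 351.6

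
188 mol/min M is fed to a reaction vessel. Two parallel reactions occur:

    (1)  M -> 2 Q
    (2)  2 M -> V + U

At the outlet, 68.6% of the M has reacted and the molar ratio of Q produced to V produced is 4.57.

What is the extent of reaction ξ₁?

ξ₁ = 68.8 mol/min

Conversion of M: M consumed = 0.686 × 188 = 129 mol/min = 1ξ₁ + 2ξ₂.
Selectivity: 2ξ₁ / (1ξ₂) = 4.57 → ξ₁ = 2.285 ξ₂.
Substitute: (1·2.285 + 2) ξ₂ = 129 → ξ₂ = 30.1 mol/min, ξ₁ = 68.77 mol/min.
Outlet amounts (n = n₀ + Σ ν·ξ):
  M: 188 − 1(68.77) − 2(30.1) = 59.03
  Q: 0 + 2(68.77) = 137.5
  V: 0 + 1(30.1) = 30.1
  U: 0 + 1(30.1) = 30.1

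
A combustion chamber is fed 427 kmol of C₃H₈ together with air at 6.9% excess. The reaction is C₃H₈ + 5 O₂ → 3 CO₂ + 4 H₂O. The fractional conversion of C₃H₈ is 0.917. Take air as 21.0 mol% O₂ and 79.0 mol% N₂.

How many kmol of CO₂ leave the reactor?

Stoichiometric O₂ = 5 × 427 = 2135 kmol; O₂ fed = 2135 × 1.069 = 2282 kmol.
N₂ fed = 2282 × 79/21 = 8586 kmol.
Fuel reacted = 0.917 × 427 → ξ = 391.6 kmol.
Outlet (n = n₀ + ν ξ):
  C₃H₈: 427 − 1(391.6) = 35.44
  O₂: 2282 − 5(391.6) = 324.5
  N₂: 8586 (inert)
  CO₂: 0 + 3(391.6) = 1175
  H₂O: 0 + 4(391.6) = 1566

1170 kmol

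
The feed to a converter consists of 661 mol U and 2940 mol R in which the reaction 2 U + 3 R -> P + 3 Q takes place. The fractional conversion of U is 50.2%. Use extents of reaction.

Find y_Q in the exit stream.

0.145

U reacted = 0.502 × 661 = 331.8 mol; ν_U = −2, so ξ = 331.8/2 = 165.9 mol.
Outlet amounts (n = n₀ + ν ξ):
  U: 661 − 2(165.9) = 329.2
  R: 2940 − 3(165.9) = 2442
  P: 0 + 1(165.9) = 165.9
  Q: 0 + 3(165.9) = 497.7
Total out = 3435 mol; y_Q = 497.7 / 3435 = 0.1449.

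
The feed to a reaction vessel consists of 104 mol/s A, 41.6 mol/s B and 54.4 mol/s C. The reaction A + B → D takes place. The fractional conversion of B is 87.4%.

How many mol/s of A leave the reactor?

B reacted = 0.874 × 41.6 = 36.36 mol/s; ν_B = −1, so ξ = 36.36/1 = 36.36 mol/s.
Outlet amounts (n = n₀ + ν ξ):
  A: 104 − 1(36.36) = 67.64
  B: 41.6 − 1(36.36) = 5.242
  D: 0 + 1(36.36) = 36.36
  C: 54.4 (inert)

67.6 mol/s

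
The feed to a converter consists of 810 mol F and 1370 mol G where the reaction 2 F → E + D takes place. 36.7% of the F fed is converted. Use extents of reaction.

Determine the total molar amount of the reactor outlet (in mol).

F reacted = 0.367 × 810 = 297.3 mol; ν_F = −2, so ξ = 297.3/2 = 148.6 mol.
Outlet amounts (n = n₀ + ν ξ):
  F: 810 − 2(148.6) = 512.7
  E: 0 + 1(148.6) = 148.6
  D: 0 + 1(148.6) = 148.6
  G: 1370 (inert)
Total out = 512.7 + 148.6 + 148.6 + 1370 = 2180 mol.

2180 mol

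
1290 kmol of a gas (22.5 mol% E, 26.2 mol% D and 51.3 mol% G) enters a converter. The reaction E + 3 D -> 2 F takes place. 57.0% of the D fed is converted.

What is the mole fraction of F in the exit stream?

D reacted = 0.57 × 338 = 192.6 kmol; ν_D = −3, so ξ = 192.6/3 = 64.22 kmol.
Outlet amounts (n = n₀ + ν ξ):
  E: 290.2 − 1(64.22) = 226
  D: 338 − 3(64.22) = 145.3
  F: 0 + 2(64.22) = 128.4
  G: 661.8 (inert)
Total out = 1162 kmol; y_F = 128.4 / 1162 = 0.1106.

0.111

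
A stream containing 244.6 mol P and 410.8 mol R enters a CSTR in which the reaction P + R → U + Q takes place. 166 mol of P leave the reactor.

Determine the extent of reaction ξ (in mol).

ξ = 78.6 mol

For P: n = n₀ − 1ξ → 166 = 244.6 − 1ξ, giving ξ = 78.6 mol.
Outlet amounts (n = n₀ + ν ξ):
  P: 244.6 − 1(78.6) = 166
  R: 410.8 − 1(78.6) = 332.2
  U: 0 + 1(78.6) = 78.6
  Q: 0 + 1(78.6) = 78.6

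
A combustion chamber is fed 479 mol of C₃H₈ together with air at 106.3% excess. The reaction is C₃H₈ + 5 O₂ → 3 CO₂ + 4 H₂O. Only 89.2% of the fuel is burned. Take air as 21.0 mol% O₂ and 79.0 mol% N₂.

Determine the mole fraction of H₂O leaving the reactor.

Stoichiometric O₂ = 5 × 479 = 2395 mol; O₂ fed = 2395 × 2.063 = 4941 mol.
N₂ fed = 4941 × 79/21 = 18590 mol.
Fuel reacted = 0.892 × 479 → ξ = 427.3 mol.
Outlet (n = n₀ + ν ξ):
  C₃H₈: 479 − 1(427.3) = 51.73
  O₂: 4941 − 5(427.3) = 2805
  N₂: 18590 (inert)
  CO₂: 0 + 3(427.3) = 1282
  H₂O: 0 + 4(427.3) = 1709
Total out = 24430 mol; y_H₂O = 1709 / 24430 = 0.06995.

0.0699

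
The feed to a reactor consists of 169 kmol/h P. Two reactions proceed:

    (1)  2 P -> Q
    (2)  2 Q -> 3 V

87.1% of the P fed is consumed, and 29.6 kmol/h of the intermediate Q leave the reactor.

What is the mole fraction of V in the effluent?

0.562

Conversion of P: P consumed = 2ξ₁ = 0.871 × 169 → ξ₁ = 73.6 kmol/h.
Q balance: n_Q = 0 + 1ξ₁ − 2ξ₂ = 29.6 → ξ₂ = (1·73.6 − 29.6)/2 = 22 kmol/h.
Outlet amounts (n = n₀ + Σ ν·ξ):
  P: 169 − 2(73.6) = 21.8
  Q: 0 + 1(73.6) − 2(22) = 29.6
  V: 0 + 3(22) = 66
Total out = 117.4 kmol/h; y_V = 66 / 117.4 = 0.5622.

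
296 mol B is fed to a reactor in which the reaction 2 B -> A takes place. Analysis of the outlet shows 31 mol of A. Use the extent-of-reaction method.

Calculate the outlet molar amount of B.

234 mol

For A: n = n₀ + 1ξ → 31 = 0 + 1ξ, giving ξ = 31 mol.
Outlet amounts (n = n₀ + ν ξ):
  B: 296 − 2(31) = 234
  A: 0 + 1(31) = 31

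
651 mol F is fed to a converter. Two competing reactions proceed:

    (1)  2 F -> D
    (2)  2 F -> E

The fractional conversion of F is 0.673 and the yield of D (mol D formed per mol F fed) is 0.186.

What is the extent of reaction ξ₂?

Yield of D: 1ξ₁ / 651 = 0.186 → ξ₁ = 121.1 mol.
Conversion of F: 2ξ₁ + 2ξ₂ = 0.673 × 651 = 438.1 → ξ₂ = 97.98 mol.
Outlet amounts (n = n₀ + Σ ν·ξ):
  F: 651 − 2(121.1) − 2(97.98) = 212.9
  D: 0 + 1(121.1) = 121.1
  E: 0 + 1(97.98) = 97.98

ξ₂ = 98 mol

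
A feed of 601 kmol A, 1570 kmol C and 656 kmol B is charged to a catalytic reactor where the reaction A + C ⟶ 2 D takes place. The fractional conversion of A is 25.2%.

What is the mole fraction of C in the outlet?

0.502

A reacted = 0.252 × 601 = 151.5 kmol; ν_A = −1, so ξ = 151.5/1 = 151.5 kmol.
Outlet amounts (n = n₀ + ν ξ):
  A: 601 − 1(151.5) = 449.5
  C: 1570 − 1(151.5) = 1419
  D: 0 + 2(151.5) = 302.9
  B: 656 (inert)
Total out = 2827 kmol; y_C = 1419 / 2827 = 0.5018.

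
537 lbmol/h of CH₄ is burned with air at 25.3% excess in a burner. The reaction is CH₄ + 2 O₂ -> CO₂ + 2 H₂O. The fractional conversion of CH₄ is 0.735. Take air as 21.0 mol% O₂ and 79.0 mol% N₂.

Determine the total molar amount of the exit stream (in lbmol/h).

6950 lbmol/h

Stoichiometric O₂ = 2 × 537 = 1074 lbmol/h; O₂ fed = 1074 × 1.253 = 1346 lbmol/h.
N₂ fed = 1346 × 79/21 = 5062 lbmol/h.
Fuel reacted = 0.735 × 537 → ξ = 394.7 lbmol/h.
Outlet (n = n₀ + ν ξ):
  CH₄: 537 − 1(394.7) = 142.3
  O₂: 1346 − 2(394.7) = 556.3
  N₂: 5062 (inert)
  CO₂: 0 + 1(394.7) = 394.7
  H₂O: 0 + 2(394.7) = 789.4
Total out = 142.3 + 556.3 + 5062 + 394.7 + 789.4 = 6945 lbmol/h.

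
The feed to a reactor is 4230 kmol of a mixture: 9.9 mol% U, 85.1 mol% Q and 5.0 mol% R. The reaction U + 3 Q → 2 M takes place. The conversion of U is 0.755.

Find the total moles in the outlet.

U reacted = 0.755 × 418.8 = 316.2 kmol; ν_U = −1, so ξ = 316.2/1 = 316.2 kmol.
Outlet amounts (n = n₀ + ν ξ):
  U: 418.8 − 1(316.2) = 102.6
  Q: 3600 − 3(316.2) = 2651
  M: 0 + 2(316.2) = 632.3
  R: 211.5 (inert)
Total out = 102.6 + 2651 + 632.3 + 211.5 = 3598 kmol.

3600 kmol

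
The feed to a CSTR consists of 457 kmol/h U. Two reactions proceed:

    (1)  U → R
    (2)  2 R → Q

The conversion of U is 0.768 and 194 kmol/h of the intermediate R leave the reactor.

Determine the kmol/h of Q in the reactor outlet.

Conversion of U: U consumed = 1ξ₁ = 0.768 × 457 → ξ₁ = 351 kmol/h.
R balance: n_R = 0 + 1ξ₁ − 2ξ₂ = 194 → ξ₂ = (1·351 − 194)/2 = 78.49 kmol/h.
Outlet amounts (n = n₀ + Σ ν·ξ):
  U: 457 − 1(351) = 106
  R: 0 + 1(351) − 2(78.49) = 194
  Q: 0 + 1(78.49) = 78.49

78.5 kmol/h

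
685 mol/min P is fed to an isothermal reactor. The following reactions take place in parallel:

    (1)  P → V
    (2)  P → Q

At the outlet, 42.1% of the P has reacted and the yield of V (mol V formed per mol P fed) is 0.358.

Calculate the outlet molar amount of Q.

43.2 mol/min

Yield of V: 1ξ₁ / 685 = 0.358 → ξ₁ = 245.2 mol/min.
Conversion of P: 1ξ₁ + 1ξ₂ = 0.421 × 685 = 288.4 → ξ₂ = 43.16 mol/min.
Outlet amounts (n = n₀ + Σ ν·ξ):
  P: 685 − 1(245.2) − 1(43.16) = 396.6
  V: 0 + 1(245.2) = 245.2
  Q: 0 + 1(43.16) = 43.16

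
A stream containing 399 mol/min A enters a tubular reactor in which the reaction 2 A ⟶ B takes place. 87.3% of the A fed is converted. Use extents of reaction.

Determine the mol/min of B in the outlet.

A reacted = 0.873 × 399 = 348.3 mol/min; ν_A = −2, so ξ = 348.3/2 = 174.2 mol/min.
Outlet amounts (n = n₀ + ν ξ):
  A: 399 − 2(174.2) = 50.67
  B: 0 + 1(174.2) = 174.2

174 mol/min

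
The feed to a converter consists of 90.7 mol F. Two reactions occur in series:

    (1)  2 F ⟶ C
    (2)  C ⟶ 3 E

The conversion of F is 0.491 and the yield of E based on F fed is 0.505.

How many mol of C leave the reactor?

7 mol

Conversion of F: F consumed = 2ξ₁ = 0.491 × 90.7 → ξ₁ = 22.27 mol.
Yield of E: 3ξ₂ / 90.7 = 0.505 → ξ₂ = 15.27 mol.
Outlet amounts (n = n₀ + Σ ν·ξ):
  F: 90.7 − 2(22.27) = 46.17
  C: 0 + 1(22.27) − 1(15.27) = 6.999
  E: 0 + 3(15.27) = 45.8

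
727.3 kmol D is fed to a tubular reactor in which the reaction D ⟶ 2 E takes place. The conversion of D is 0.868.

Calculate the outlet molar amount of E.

D reacted = 0.868 × 727.3 = 631.3 kmol; ν_D = −1, so ξ = 631.3/1 = 631.3 kmol.
Outlet amounts (n = n₀ + ν ξ):
  D: 727.3 − 1(631.3) = 96
  E: 0 + 2(631.3) = 1263

1260 kmol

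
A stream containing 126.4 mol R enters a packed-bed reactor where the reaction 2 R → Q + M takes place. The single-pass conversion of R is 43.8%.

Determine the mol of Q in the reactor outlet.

27.7 mol

R reacted = 0.438 × 126.4 = 55.36 mol; ν_R = −2, so ξ = 55.36/2 = 27.68 mol.
Outlet amounts (n = n₀ + ν ξ):
  R: 126.4 − 2(27.68) = 71.04
  Q: 0 + 1(27.68) = 27.68
  M: 0 + 1(27.68) = 27.68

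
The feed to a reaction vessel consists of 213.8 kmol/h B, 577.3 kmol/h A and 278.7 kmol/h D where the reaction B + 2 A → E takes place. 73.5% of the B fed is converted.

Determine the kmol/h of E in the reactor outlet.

157 kmol/h

B reacted = 0.735 × 213.8 = 157.1 kmol/h; ν_B = −1, so ξ = 157.1/1 = 157.1 kmol/h.
Outlet amounts (n = n₀ + ν ξ):
  B: 213.8 − 1(157.1) = 56.66
  A: 577.3 − 2(157.1) = 263
  E: 0 + 1(157.1) = 157.1
  D: 278.7 (inert)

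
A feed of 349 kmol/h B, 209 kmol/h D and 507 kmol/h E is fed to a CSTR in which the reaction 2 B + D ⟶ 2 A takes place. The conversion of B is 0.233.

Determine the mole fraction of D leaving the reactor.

0.164

B reacted = 0.233 × 349 = 81.32 kmol/h; ν_B = −2, so ξ = 81.32/2 = 40.66 kmol/h.
Outlet amounts (n = n₀ + ν ξ):
  B: 349 − 2(40.66) = 267.7
  D: 209 − 1(40.66) = 168.3
  A: 0 + 2(40.66) = 81.32
  E: 507 (inert)
Total out = 1024 kmol/h; y_D = 168.3 / 1024 = 0.1643.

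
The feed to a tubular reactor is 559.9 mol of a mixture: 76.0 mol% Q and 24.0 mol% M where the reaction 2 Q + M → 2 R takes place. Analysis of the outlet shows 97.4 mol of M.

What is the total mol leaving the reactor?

523 mol

For M: n = n₀ − 1ξ → 97.4 = 134.4 − 1ξ, giving ξ = 36.98 mol.
Outlet amounts (n = n₀ + ν ξ):
  Q: 425.5 − 2(36.98) = 351.6
  M: 134.4 − 1(36.98) = 97.4
  R: 0 + 2(36.98) = 73.95
Total out = 351.6 + 97.4 + 73.95 = 522.9 mol.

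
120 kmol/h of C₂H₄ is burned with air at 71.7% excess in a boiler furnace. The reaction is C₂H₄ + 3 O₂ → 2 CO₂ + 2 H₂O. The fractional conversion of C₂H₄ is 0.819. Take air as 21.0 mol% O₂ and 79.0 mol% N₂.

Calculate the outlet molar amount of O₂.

323 kmol/h

Stoichiometric O₂ = 3 × 120 = 360 kmol/h; O₂ fed = 360 × 1.717 = 618.1 kmol/h.
N₂ fed = 618.1 × 79/21 = 2325 kmol/h.
Fuel reacted = 0.819 × 120 → ξ = 98.28 kmol/h.
Outlet (n = n₀ + ν ξ):
  C₂H₄: 120 − 1(98.28) = 21.72
  O₂: 618.1 − 3(98.28) = 323.3
  N₂: 2325 (inert)
  CO₂: 0 + 2(98.28) = 196.6
  H₂O: 0 + 2(98.28) = 196.6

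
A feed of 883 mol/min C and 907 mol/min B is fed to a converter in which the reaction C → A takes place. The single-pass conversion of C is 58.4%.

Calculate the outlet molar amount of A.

C reacted = 0.584 × 883 = 515.7 mol/min; ν_C = −1, so ξ = 515.7/1 = 515.7 mol/min.
Outlet amounts (n = n₀ + ν ξ):
  C: 883 − 1(515.7) = 367.3
  A: 0 + 1(515.7) = 515.7
  B: 907 (inert)

516 mol/min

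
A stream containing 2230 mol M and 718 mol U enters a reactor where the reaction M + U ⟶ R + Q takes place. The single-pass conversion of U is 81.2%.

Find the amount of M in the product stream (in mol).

1650 mol

U reacted = 0.812 × 718 = 583 mol; ν_U = −1, so ξ = 583/1 = 583 mol.
Outlet amounts (n = n₀ + ν ξ):
  M: 2230 − 1(583) = 1647
  U: 718 − 1(583) = 135
  R: 0 + 1(583) = 583
  Q: 0 + 1(583) = 583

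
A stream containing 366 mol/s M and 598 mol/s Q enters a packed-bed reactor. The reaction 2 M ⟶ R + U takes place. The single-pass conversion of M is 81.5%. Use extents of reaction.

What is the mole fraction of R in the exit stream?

M reacted = 0.815 × 366 = 298.3 mol/s; ν_M = −2, so ξ = 298.3/2 = 149.1 mol/s.
Outlet amounts (n = n₀ + ν ξ):
  M: 366 − 2(149.1) = 67.71
  R: 0 + 1(149.1) = 149.1
  U: 0 + 1(149.1) = 149.1
  Q: 598 (inert)
Total out = 964 mol/s; y_R = 149.1 / 964 = 0.1547.

0.155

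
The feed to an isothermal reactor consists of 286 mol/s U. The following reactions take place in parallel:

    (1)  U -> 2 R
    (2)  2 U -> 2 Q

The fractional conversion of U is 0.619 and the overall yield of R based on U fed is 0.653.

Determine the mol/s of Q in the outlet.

83.7 mol/s

Yield of R: 2ξ₁ / 286 = 0.653 → ξ₁ = 93.38 mol/s.
Conversion of U: 1ξ₁ + 2ξ₂ = 0.619 × 286 = 177 → ξ₂ = 41.83 mol/s.
Outlet amounts (n = n₀ + Σ ν·ξ):
  U: 286 − 1(93.38) − 2(41.83) = 109
  R: 0 + 2(93.38) = 186.8
  Q: 0 + 2(41.83) = 83.65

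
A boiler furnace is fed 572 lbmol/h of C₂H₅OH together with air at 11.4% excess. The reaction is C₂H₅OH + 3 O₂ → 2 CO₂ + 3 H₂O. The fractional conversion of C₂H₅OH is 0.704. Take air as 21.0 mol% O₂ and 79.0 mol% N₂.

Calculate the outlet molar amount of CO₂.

805 lbmol/h

Stoichiometric O₂ = 3 × 572 = 1716 lbmol/h; O₂ fed = 1716 × 1.114 = 1912 lbmol/h.
N₂ fed = 1912 × 79/21 = 7191 lbmol/h.
Fuel reacted = 0.704 × 572 → ξ = 402.7 lbmol/h.
Outlet (n = n₀ + ν ξ):
  C₂H₅OH: 572 − 1(402.7) = 169.3
  O₂: 1912 − 3(402.7) = 703.6
  N₂: 7191 (inert)
  CO₂: 0 + 2(402.7) = 805.4
  H₂O: 0 + 3(402.7) = 1208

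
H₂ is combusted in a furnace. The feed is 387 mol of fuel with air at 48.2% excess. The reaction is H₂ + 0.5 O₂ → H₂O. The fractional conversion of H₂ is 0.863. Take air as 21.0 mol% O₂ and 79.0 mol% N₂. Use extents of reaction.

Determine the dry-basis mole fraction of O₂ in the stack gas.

Stoichiometric O₂ = 0.5 × 387 = 193.5 mol; O₂ fed = 193.5 × 1.482 = 286.8 mol.
N₂ fed = 286.8 × 79/21 = 1079 mol.
Fuel reacted = 0.863 × 387 → ξ = 334 mol.
Outlet (n = n₀ + ν ξ):
  H₂: 387 − 1(334) = 53.02
  O₂: 286.8 − 0.5(334) = 119.8
  N₂: 1079 (inert)
  H₂O: 0 + 1(334) = 334
Dry total = 1252 mol; y_O₂ (dry) = 119.8 / 1252 = 0.0957.

0.0957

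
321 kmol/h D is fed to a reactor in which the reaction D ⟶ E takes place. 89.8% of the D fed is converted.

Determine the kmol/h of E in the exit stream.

D reacted = 0.898 × 321 = 288.3 kmol/h; ν_D = −1, so ξ = 288.3/1 = 288.3 kmol/h.
Outlet amounts (n = n₀ + ν ξ):
  D: 321 − 1(288.3) = 32.74
  E: 0 + 1(288.3) = 288.3

288 kmol/h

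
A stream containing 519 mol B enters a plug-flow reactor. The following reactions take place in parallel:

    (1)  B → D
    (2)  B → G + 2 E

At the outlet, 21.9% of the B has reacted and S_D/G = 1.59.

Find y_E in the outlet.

0.145

Conversion of B: B consumed = 0.219 × 519 = 113.7 mol = 1ξ₁ + 1ξ₂.
Selectivity: 1ξ₁ / (1ξ₂) = 1.59 → ξ₁ = 1.59 ξ₂.
Substitute: (1·1.59 + 1) ξ₂ = 113.7 → ξ₂ = 43.88 mol, ξ₁ = 69.78 mol.
Outlet amounts (n = n₀ + Σ ν·ξ):
  B: 519 − 1(69.78) − 1(43.88) = 405.3
  D: 0 + 1(69.78) = 69.78
  G: 0 + 1(43.88) = 43.88
  E: 0 + 2(43.88) = 87.77
Total out = 606.8 mol; y_E = 87.77 / 606.8 = 0.1446.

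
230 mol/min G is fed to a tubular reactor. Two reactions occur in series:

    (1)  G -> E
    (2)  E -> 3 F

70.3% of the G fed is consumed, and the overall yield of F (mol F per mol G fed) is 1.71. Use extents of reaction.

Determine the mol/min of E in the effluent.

30.6 mol/min

Conversion of G: G consumed = 1ξ₁ = 0.703 × 230 → ξ₁ = 161.7 mol/min.
Yield of F: 3ξ₂ / 230 = 1.71 → ξ₂ = 131.1 mol/min.
Outlet amounts (n = n₀ + Σ ν·ξ):
  G: 230 − 1(161.7) = 68.31
  E: 0 + 1(161.7) − 1(131.1) = 30.59
  F: 0 + 3(131.1) = 393.3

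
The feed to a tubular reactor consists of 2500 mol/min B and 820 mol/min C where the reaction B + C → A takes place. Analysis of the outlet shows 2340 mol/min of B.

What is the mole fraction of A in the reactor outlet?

0.0506

For B: n = n₀ − 1ξ → 2340 = 2500 − 1ξ, giving ξ = 160 mol/min.
Outlet amounts (n = n₀ + ν ξ):
  B: 2500 − 1(160) = 2340
  C: 820 − 1(160) = 660
  A: 0 + 1(160) = 160
Total out = 3160 mol/min; y_A = 160 / 3160 = 0.05063.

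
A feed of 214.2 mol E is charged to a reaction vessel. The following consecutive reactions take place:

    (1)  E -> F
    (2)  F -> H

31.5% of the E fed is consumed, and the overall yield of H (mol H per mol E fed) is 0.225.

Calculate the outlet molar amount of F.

Conversion of E: E consumed = 1ξ₁ = 0.315 × 214.2 → ξ₁ = 67.47 mol.
Yield of H: 1ξ₂ / 214.2 = 0.225 → ξ₂ = 48.2 mol.
Outlet amounts (n = n₀ + Σ ν·ξ):
  E: 214.2 − 1(67.47) = 146.7
  F: 0 + 1(67.47) − 1(48.2) = 19.28
  H: 0 + 1(48.2) = 48.2

19.3 mol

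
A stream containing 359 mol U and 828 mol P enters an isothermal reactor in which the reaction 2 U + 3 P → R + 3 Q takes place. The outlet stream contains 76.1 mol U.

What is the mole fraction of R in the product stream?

0.135

For U: n = n₀ − 2ξ → 76.1 = 359 − 2ξ, giving ξ = 141.4 mol.
Outlet amounts (n = n₀ + ν ξ):
  U: 359 − 2(141.4) = 76.1
  P: 828 − 3(141.4) = 403.7
  R: 0 + 1(141.4) = 141.4
  Q: 0 + 3(141.4) = 424.3
Total out = 1046 mol; y_R = 141.4 / 1046 = 0.1353.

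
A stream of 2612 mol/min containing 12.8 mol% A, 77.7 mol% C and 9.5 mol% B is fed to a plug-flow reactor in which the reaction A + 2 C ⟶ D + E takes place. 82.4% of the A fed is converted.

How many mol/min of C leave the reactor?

1480 mol/min

A reacted = 0.824 × 334.3 = 275.5 mol/min; ν_A = −1, so ξ = 275.5/1 = 275.5 mol/min.
Outlet amounts (n = n₀ + ν ξ):
  A: 334.3 − 1(275.5) = 58.84
  C: 2030 − 2(275.5) = 1479
  D: 0 + 1(275.5) = 275.5
  E: 0 + 1(275.5) = 275.5
  B: 248.1 (inert)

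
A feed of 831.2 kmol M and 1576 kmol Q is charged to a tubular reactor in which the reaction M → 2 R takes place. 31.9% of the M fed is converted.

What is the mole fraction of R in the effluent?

M reacted = 0.319 × 831.2 = 265.2 kmol; ν_M = −1, so ξ = 265.2/1 = 265.2 kmol.
Outlet amounts (n = n₀ + ν ξ):
  M: 831.2 − 1(265.2) = 566
  R: 0 + 2(265.2) = 530.3
  Q: 1576 (inert)
Total out = 2672 kmol; y_R = 530.3 / 2672 = 0.1984.

0.198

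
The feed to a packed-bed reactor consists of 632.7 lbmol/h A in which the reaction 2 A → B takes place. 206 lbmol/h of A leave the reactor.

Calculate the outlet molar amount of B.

For A: n = n₀ − 2ξ → 206 = 632.7 − 2ξ, giving ξ = 213.4 lbmol/h.
Outlet amounts (n = n₀ + ν ξ):
  A: 632.7 − 2(213.4) = 206
  B: 0 + 1(213.4) = 213.4

213 lbmol/h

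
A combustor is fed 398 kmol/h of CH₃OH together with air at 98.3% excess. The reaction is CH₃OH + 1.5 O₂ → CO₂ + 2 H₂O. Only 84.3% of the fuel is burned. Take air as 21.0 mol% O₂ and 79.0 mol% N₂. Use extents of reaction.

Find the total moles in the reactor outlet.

6200 kmol/h

Stoichiometric O₂ = 1.5 × 398 = 597 kmol/h; O₂ fed = 597 × 1.983 = 1184 kmol/h.
N₂ fed = 1184 × 79/21 = 4454 kmol/h.
Fuel reacted = 0.843 × 398 → ξ = 335.5 kmol/h.
Outlet (n = n₀ + ν ξ):
  CH₃OH: 398 − 1(335.5) = 62.49
  O₂: 1184 − 1.5(335.5) = 680.6
  N₂: 4454 (inert)
  CO₂: 0 + 1(335.5) = 335.5
  H₂O: 0 + 2(335.5) = 671
Total out = 62.49 + 680.6 + 4454 + 335.5 + 671 = 6203 kmol/h.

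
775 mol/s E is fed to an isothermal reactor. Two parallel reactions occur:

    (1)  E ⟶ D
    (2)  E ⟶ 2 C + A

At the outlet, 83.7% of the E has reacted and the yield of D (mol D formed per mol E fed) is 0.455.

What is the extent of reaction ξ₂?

ξ₂ = 296 mol/s

Yield of D: 1ξ₁ / 775 = 0.455 → ξ₁ = 352.6 mol/s.
Conversion of E: 1ξ₁ + 1ξ₂ = 0.837 × 775 = 648.7 → ξ₂ = 296 mol/s.
Outlet amounts (n = n₀ + Σ ν·ξ):
  E: 775 − 1(352.6) − 1(296) = 126.3
  D: 0 + 1(352.6) = 352.6
  C: 0 + 2(296) = 592.1
  A: 0 + 1(296) = 296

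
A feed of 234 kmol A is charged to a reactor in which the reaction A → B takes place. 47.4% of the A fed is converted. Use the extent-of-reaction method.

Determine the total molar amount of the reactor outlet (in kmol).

A reacted = 0.474 × 234 = 110.9 kmol; ν_A = −1, so ξ = 110.9/1 = 110.9 kmol.
Outlet amounts (n = n₀ + ν ξ):
  A: 234 − 1(110.9) = 123.1
  B: 0 + 1(110.9) = 110.9
Total out = 123.1 + 110.9 = 234 kmol.

234 kmol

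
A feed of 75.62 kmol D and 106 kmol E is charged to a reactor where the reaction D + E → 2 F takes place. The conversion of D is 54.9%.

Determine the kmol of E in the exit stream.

64.5 kmol

D reacted = 0.549 × 75.62 = 41.52 kmol; ν_D = −1, so ξ = 41.52/1 = 41.52 kmol.
Outlet amounts (n = n₀ + ν ξ):
  D: 75.62 − 1(41.52) = 34.1
  E: 106 − 1(41.52) = 64.48
  F: 0 + 2(41.52) = 83.03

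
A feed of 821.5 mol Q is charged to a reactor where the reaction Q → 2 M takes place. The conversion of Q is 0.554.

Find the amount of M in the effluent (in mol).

910 mol

Q reacted = 0.554 × 821.5 = 455.1 mol; ν_Q = −1, so ξ = 455.1/1 = 455.1 mol.
Outlet amounts (n = n₀ + ν ξ):
  Q: 821.5 − 1(455.1) = 366.4
  M: 0 + 2(455.1) = 910.2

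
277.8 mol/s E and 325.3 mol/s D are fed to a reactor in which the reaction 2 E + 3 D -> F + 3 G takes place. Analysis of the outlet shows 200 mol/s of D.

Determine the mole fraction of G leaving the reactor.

For D: n = n₀ − 3ξ → 200 = 325.3 − 3ξ, giving ξ = 41.77 mol/s.
Outlet amounts (n = n₀ + ν ξ):
  E: 277.8 − 2(41.77) = 194.3
  D: 325.3 − 3(41.77) = 200
  F: 0 + 1(41.77) = 41.77
  G: 0 + 3(41.77) = 125.3
Total out = 561.3 mol/s; y_G = 125.3 / 561.3 = 0.2232.

0.223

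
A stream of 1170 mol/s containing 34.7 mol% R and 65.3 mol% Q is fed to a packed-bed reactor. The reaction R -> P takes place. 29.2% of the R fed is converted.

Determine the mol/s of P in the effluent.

R reacted = 0.292 × 406 = 118.5 mol/s; ν_R = −1, so ξ = 118.5/1 = 118.5 mol/s.
Outlet amounts (n = n₀ + ν ξ):
  R: 406 − 1(118.5) = 287.4
  P: 0 + 1(118.5) = 118.5
  Q: 764 (inert)

119 mol/s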